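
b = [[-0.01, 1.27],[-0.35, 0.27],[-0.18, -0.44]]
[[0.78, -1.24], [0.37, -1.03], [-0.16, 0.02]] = b @ [[-0.6, 2.21],[0.61, -0.96]]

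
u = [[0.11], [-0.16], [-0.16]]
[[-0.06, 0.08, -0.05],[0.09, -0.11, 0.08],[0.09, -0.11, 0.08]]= u@ [[-0.57, 0.70, -0.49]]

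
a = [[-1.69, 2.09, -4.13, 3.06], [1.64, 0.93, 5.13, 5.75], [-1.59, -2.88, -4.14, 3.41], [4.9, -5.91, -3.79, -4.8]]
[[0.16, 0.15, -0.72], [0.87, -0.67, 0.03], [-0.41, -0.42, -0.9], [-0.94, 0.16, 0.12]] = a @[[0.06, 0.03, 0.04], [0.12, 0.11, 0.03], [0.05, -0.06, 0.1], [0.07, -0.09, -0.10]]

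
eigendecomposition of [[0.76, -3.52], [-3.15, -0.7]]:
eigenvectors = [[0.80,  0.65], [-0.61,  0.76]]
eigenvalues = [3.44, -3.38]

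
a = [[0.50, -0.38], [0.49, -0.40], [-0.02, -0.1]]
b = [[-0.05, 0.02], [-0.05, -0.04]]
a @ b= [[-0.01, 0.03], [-0.0, 0.03], [0.01, 0.00]]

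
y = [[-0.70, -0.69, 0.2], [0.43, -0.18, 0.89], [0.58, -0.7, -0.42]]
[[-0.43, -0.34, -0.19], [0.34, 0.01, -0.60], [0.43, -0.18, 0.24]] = y@[[0.69, 0.14, 0.01], [-0.06, 0.36, 0.07], [0.04, 0.02, -0.67]]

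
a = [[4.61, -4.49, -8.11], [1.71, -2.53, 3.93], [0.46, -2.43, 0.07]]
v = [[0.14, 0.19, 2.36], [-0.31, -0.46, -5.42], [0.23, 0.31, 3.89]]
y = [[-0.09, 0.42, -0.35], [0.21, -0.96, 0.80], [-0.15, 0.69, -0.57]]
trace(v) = 3.57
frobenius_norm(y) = 1.65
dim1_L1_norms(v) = [2.69, 6.19, 4.43]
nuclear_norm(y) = 1.66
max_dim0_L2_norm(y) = 1.25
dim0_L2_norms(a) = [4.94, 5.7, 9.01]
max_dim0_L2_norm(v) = 7.08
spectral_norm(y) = 1.65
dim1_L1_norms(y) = [0.86, 1.97, 1.41]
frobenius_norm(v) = 7.11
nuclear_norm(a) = 16.76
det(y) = -0.00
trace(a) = 2.15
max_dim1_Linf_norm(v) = 5.42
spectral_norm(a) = 10.50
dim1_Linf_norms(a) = [8.11, 3.93, 2.43]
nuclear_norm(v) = 7.13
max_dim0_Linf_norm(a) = 8.11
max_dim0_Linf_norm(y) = 0.96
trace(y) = -1.62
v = y @ a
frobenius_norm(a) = 11.75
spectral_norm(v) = 7.11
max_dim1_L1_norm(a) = 17.21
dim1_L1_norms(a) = [17.21, 8.17, 2.96]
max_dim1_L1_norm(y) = 1.97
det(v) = -0.00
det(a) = 59.89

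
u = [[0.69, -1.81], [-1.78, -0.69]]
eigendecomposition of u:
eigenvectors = [[0.83, 0.57], [-0.56, 0.82]]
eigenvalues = [1.92, -1.92]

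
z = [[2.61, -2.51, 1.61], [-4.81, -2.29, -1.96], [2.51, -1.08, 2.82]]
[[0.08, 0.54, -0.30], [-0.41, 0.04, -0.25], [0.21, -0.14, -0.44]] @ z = [[-3.14, -1.11, -1.78], [-1.89, 1.21, -1.44], [0.12, 0.27, -0.63]]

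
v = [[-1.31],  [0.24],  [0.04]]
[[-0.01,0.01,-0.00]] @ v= [[0.02]]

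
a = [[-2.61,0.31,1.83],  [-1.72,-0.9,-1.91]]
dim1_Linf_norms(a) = [2.61, 1.91]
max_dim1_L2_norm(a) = 3.2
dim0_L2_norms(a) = [3.13, 0.95, 2.65]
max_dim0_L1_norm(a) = 4.33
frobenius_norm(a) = 4.20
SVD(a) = [[-0.97, -0.23], [-0.23, 0.97]] @ diag([3.2290669882565273, 2.6919744399514505]) @ [[0.91, -0.03, -0.41], [-0.40, -0.35, -0.85]]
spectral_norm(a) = 3.23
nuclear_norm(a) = 5.92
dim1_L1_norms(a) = [4.75, 4.53]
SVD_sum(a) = [[-2.86, 0.09, 1.3], [-0.68, 0.02, 0.31]] + [[0.25, 0.22, 0.53], [-1.04, -0.92, -2.22]]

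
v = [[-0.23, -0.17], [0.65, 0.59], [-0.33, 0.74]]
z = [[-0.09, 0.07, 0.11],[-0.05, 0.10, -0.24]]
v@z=[[0.03, -0.03, 0.02], [-0.09, 0.1, -0.07], [-0.01, 0.05, -0.21]]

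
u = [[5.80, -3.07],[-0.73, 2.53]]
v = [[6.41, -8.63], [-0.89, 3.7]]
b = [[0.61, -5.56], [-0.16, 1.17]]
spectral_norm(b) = 5.72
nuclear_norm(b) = 5.75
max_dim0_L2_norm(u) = 5.85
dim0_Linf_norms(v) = [6.41, 8.63]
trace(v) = 10.11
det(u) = 12.43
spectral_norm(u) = 6.83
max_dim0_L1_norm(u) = 6.53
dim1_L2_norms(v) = [10.75, 3.81]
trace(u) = 8.33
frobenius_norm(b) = 5.72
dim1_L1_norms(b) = [6.17, 1.33]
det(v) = 16.04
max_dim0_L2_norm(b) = 5.68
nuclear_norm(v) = 12.73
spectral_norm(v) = 11.32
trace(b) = 1.78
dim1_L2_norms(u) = [6.56, 2.63]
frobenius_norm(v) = 11.40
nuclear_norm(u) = 8.65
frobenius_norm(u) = 7.07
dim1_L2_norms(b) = [5.59, 1.18]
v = b + u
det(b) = -0.18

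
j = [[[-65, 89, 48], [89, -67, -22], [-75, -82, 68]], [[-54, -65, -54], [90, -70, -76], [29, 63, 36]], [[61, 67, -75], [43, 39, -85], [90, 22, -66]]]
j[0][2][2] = 68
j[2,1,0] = 43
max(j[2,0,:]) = 67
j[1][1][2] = -76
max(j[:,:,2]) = 68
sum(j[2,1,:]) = -3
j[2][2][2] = -66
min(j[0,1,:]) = -67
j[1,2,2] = 36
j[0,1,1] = -67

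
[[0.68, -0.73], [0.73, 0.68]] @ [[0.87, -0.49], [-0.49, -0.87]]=[[0.95, 0.30], [0.30, -0.95]]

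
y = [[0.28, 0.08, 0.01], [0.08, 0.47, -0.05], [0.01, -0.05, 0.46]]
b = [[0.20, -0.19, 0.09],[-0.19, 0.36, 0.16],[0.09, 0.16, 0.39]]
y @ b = [[0.04, -0.02, 0.04], [-0.08, 0.15, 0.06], [0.05, 0.05, 0.17]]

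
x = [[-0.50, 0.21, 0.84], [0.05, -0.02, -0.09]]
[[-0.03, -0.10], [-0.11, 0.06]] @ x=[[0.01,-0.0,-0.02], [0.06,-0.02,-0.1]]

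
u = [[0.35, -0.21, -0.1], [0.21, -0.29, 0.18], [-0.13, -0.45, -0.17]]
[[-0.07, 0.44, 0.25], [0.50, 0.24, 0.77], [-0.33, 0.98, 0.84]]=u @[[0.32,-0.10,-0.29], [-0.17,-1.68,-2.18], [2.15,-1.24,1.08]]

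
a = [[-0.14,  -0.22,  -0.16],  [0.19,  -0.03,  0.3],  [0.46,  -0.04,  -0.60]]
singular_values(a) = [0.77, 0.4, 0.2]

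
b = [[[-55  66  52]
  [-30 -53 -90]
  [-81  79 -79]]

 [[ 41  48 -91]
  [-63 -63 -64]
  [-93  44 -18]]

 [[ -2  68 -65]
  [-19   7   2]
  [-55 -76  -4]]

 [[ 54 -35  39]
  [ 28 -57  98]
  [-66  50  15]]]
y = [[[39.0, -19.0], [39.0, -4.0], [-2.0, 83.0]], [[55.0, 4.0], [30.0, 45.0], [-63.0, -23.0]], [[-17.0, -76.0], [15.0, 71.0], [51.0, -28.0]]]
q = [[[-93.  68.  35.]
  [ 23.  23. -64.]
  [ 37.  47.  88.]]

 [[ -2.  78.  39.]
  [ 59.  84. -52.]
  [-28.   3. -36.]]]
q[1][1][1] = 84.0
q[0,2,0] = 37.0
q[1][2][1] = 3.0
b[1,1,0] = -63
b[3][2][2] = 15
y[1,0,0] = 55.0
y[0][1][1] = -4.0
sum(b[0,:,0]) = -166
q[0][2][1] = 47.0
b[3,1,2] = 98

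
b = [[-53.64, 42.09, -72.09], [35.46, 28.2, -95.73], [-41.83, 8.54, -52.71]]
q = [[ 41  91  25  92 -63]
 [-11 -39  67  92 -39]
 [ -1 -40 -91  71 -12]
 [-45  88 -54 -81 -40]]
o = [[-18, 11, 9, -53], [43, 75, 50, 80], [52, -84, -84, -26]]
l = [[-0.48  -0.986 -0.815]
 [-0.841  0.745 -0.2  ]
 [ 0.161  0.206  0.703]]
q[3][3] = -81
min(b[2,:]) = -52.71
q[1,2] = 67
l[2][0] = 0.161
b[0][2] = -72.09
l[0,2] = -0.815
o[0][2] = 9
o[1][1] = 75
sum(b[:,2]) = -220.53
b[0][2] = -72.09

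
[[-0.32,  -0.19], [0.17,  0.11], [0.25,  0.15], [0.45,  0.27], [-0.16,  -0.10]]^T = [[-0.32, 0.17, 0.25, 0.45, -0.16], [-0.19, 0.11, 0.15, 0.27, -0.1]]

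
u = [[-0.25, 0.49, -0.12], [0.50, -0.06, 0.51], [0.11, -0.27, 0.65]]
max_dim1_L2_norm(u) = 0.72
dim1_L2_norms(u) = [0.56, 0.72, 0.71]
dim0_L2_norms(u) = [0.57, 0.56, 0.83]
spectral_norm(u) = 1.03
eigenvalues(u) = [(-0.57+0j), (0.46+0.19j), (0.46-0.19j)]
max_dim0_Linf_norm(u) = 0.65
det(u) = -0.14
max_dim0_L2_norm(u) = 0.83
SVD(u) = [[-0.4, 0.9, -0.19],[0.65, 0.43, 0.63],[0.65, 0.13, -0.75]] @ diag([1.0261453439466521, 0.4250804612191334, 0.32331460620630076]) @ [[0.48, -0.40, 0.78], [0.01, 0.89, 0.45], [0.88, 0.21, -0.43]]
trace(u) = 0.34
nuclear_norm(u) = 1.77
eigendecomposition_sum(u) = [[-0.40+0.00j, 0.30-0.00j, (-0.16+0j)], [0.29-0.00j, -0.21+0.00j, 0.12-0.00j], [(0.1-0j), (-0.07+0j), (0.04-0j)]] + [[0.08+0.01j, (0.1+0.1j), (0.02-0.23j)], [(0.1+0.07j), (0.08+0.22j), (0.2-0.34j)], [(0.01+0.1j), -0.10+0.15j, 0.30-0.04j]] + [[(0.08-0.01j), 0.10-0.10j, 0.02+0.23j], [0.10-0.07j, (0.08-0.22j), (0.2+0.34j)], [(0.01-0.1j), -0.10-0.15j, 0.30+0.04j]]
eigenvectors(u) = [[(0.79+0j), (-0.39+0.18j), -0.39-0.18j], [(-0.57+0j), (-0.71+0j), -0.71-0.00j], [(-0.2+0j), -0.34-0.44j, (-0.34+0.44j)]]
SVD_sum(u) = [[-0.2, 0.16, -0.32], [0.32, -0.26, 0.52], [0.32, -0.27, 0.52]] + [[0.0, 0.34, 0.17], [0.00, 0.16, 0.08], [0.0, 0.05, 0.02]] + [[-0.05, -0.01, 0.03], [0.18, 0.04, -0.09], [-0.21, -0.05, 0.10]]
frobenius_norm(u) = 1.16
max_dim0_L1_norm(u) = 1.28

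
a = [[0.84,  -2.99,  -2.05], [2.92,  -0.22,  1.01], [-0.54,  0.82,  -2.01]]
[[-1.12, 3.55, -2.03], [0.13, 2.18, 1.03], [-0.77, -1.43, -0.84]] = a @ [[-0.1,0.63,0.2], [0.05,-1.08,0.38], [0.43,0.1,0.52]]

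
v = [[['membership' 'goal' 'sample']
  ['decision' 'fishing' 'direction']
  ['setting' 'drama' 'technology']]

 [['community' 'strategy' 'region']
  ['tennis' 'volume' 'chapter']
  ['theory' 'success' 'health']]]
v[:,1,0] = ['decision', 'tennis']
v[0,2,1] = 'drama'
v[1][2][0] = 'theory'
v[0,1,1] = 'fishing'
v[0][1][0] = 'decision'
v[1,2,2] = 'health'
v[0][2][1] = 'drama'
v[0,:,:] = [['membership', 'goal', 'sample'], ['decision', 'fishing', 'direction'], ['setting', 'drama', 'technology']]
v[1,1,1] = 'volume'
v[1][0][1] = 'strategy'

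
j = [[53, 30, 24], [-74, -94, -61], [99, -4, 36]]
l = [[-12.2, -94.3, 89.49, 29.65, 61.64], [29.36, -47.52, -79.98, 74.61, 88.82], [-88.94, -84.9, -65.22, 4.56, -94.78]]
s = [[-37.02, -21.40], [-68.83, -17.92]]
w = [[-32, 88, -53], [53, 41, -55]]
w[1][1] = 41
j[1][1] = -94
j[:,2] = [24, -61, 36]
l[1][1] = -47.52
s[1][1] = -17.92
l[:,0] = [-12.2, 29.36, -88.94]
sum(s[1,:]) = -86.75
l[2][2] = -65.22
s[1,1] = -17.92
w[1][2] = -55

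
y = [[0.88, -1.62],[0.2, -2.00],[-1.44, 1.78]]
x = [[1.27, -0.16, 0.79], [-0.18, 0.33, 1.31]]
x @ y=[[-0.05, -0.33],  [-1.98, 1.96]]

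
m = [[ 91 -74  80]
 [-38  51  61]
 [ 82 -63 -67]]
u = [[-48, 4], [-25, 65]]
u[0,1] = 4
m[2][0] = 82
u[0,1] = 4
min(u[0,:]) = -48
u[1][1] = 65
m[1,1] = 51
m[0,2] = 80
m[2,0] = 82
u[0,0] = -48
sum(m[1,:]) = 74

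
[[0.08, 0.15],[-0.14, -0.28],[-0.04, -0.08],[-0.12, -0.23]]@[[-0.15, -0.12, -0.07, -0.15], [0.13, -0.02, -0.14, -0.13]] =[[0.01, -0.01, -0.03, -0.03], [-0.02, 0.02, 0.05, 0.06], [-0.0, 0.01, 0.01, 0.02], [-0.01, 0.02, 0.04, 0.05]]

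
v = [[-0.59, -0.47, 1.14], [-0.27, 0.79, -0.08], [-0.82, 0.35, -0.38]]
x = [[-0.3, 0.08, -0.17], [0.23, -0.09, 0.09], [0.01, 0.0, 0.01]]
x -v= [[0.29, 0.55, -1.31], [0.50, -0.88, 0.17], [0.83, -0.35, 0.39]]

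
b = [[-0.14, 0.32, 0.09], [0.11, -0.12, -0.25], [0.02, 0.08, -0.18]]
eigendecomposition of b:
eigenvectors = [[-0.91, -0.90, 0.91], [-0.32, 0.40, -0.19], [-0.25, -0.16, 0.36]]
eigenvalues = [-0.0, -0.27, -0.17]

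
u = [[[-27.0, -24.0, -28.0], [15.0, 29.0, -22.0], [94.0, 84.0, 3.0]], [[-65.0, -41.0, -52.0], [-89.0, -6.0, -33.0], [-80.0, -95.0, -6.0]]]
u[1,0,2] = -52.0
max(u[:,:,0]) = 94.0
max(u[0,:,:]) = 94.0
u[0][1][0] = 15.0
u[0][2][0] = 94.0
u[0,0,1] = -24.0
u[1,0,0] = -65.0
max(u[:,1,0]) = 15.0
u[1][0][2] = -52.0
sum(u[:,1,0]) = -74.0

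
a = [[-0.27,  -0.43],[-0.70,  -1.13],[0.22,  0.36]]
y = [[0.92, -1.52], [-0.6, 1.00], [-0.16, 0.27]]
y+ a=[[0.65, -1.95],[-1.30, -0.13],[0.06, 0.63]]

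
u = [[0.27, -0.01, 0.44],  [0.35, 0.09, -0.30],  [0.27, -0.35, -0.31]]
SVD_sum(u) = [[-0.11,0.07,0.21], [0.17,-0.11,-0.32], [0.22,-0.15,-0.41]] + [[0.38, -0.07, 0.23], [0.11, -0.02, 0.07], [0.11, -0.02, 0.06]] + [[-0.0, -0.01, 0.00], [0.07, 0.23, -0.04], [-0.06, -0.18, 0.04]]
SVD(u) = [[0.37, 0.93, 0.05],  [-0.57, 0.27, -0.77],  [-0.73, 0.26, 0.63]] @ diag([0.6665579090008444, 0.4885514681211994, 0.30938328485075406]) @ [[-0.45, 0.30, 0.84], [0.85, -0.16, 0.51], [-0.28, -0.94, 0.19]]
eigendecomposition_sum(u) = [[(-0.1+0j), 0.09-0.00j, (0.2+0j)], [0.13-0.00j, (-0.13+0j), (-0.27-0j)], [(0.2-0j), -0.20+0.00j, -0.43-0.00j]] + [[0.18+0.01j, -0.05+0.17j, (0.12-0.1j)], [(0.11-0.14j), 0.11+0.14j, (-0.01-0.15j)], [0.03+0.07j, (-0.07+0.01j), 0.06+0.02j]] + [[(0.18-0.01j), (-0.05-0.17j), (0.12+0.1j)], [(0.11+0.14j), (0.11-0.14j), (-0.01+0.15j)], [0.03-0.07j, -0.07-0.01j, (0.06-0.02j)]]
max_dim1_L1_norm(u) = 0.93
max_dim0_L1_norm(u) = 1.05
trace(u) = 0.05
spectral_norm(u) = 0.67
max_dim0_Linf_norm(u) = 0.44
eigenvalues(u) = [(-0.65+0j), (0.35+0.17j), (0.35-0.17j)]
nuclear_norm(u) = 1.46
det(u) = -0.10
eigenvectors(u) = [[(0.37+0j), (0.68+0j), (0.68-0j)], [-0.49+0.00j, (0.39-0.55j), 0.39+0.55j], [(-0.79+0j), 0.14+0.25j, 0.14-0.25j]]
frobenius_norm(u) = 0.88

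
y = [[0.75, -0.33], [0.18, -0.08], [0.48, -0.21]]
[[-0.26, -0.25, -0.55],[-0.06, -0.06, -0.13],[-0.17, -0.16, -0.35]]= y @ [[0.22, -0.79, -1.94], [1.29, -1.03, -2.75]]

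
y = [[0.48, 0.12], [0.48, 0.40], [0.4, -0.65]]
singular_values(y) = [0.79, 0.77]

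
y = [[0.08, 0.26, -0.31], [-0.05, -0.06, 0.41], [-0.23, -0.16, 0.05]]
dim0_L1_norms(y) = [0.36, 0.48, 0.77]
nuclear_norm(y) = 0.96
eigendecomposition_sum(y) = [[-0.13+0.00j, (0.03-0j), (-0.19+0j)],[(0.09-0j), (-0.02+0j), (0.13-0j)],[(-0.06+0j), (0.01-0j), (-0.08+0j)]] + [[(0.11-0j), 0.12-0.06j, (-0.06-0.09j)], [-0.07+0.11j, -0.02+0.16j, (0.14-0j)], [(-0.09+0.02j), (-0.09+0.07j), 0.06+0.07j]] + [[0.11+0.00j,  0.12+0.06j,  (-0.06+0.09j)],[(-0.07-0.11j),  (-0.02-0.16j),  0.14+0.00j],[(-0.09-0.02j),  -0.09-0.07j,  (0.06-0.07j)]]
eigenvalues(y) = [(-0.23+0j), (0.15+0.23j), (0.15-0.23j)]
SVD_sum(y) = [[0.11,  0.18,  -0.34], [-0.1,  -0.18,  0.33], [-0.05,  -0.08,  0.15]] + [[0.03,0.02,0.02], [0.09,0.07,0.07], [-0.15,-0.12,-0.11]] + [[-0.05, 0.06, 0.01], [-0.04, 0.04, 0.01], [-0.04, 0.04, 0.01]]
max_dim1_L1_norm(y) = 0.65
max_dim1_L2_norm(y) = 0.42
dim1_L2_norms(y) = [0.41, 0.42, 0.28]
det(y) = -0.02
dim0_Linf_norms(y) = [0.23, 0.26, 0.41]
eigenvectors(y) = [[-0.77+0.00j, 0.31+0.46j, 0.31-0.46j], [0.54+0.00j, -0.70+0.00j, -0.70-0.00j], [(-0.32+0j), (-0.32-0.33j), (-0.32+0.33j)]]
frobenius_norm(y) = 0.65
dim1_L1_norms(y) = [0.65, 0.52, 0.44]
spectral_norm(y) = 0.59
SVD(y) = [[-0.69, -0.15, 0.71], [0.66, -0.53, 0.53], [0.30, 0.83, 0.46]] @ diag([0.5873009672642986, 0.2606881457562014, 0.11144175390136828]) @ [[-0.27, -0.45, 0.85], [-0.68, -0.54, -0.50], [-0.68, 0.71, 0.16]]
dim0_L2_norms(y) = [0.25, 0.31, 0.52]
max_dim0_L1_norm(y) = 0.77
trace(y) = 0.07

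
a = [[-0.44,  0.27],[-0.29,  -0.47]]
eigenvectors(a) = [[(-0.04-0.69j), -0.04+0.69j], [(0.72+0j), 0.72-0.00j]]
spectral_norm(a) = 0.55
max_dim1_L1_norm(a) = 0.76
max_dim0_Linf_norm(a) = 0.47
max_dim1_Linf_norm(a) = 0.47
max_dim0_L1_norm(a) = 0.74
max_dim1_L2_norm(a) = 0.55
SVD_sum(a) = [[-0.01, -0.01],[-0.30, -0.46]] + [[-0.43, 0.28], [0.01, -0.01]]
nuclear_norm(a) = 1.07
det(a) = 0.29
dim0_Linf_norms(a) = [0.44, 0.47]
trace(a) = -0.91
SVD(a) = [[0.02, 1.00], [1.0, -0.02]] @ diag([0.552279569663901, 0.5162240569092613]) @ [[-0.54, -0.84], [-0.84, 0.54]]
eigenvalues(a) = [(-0.45+0.28j), (-0.45-0.28j)]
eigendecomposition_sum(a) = [[-0.22+0.15j, 0.13+0.22j], [(-0.15-0.24j), -0.23+0.13j]] + [[(-0.22-0.15j), 0.13-0.22j], [(-0.14+0.24j), (-0.23-0.13j)]]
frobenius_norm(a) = 0.76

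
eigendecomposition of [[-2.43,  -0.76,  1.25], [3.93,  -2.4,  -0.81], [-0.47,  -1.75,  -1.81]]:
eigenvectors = [[(-0.12-0.45j), (-0.12+0.45j), (-0.15+0j)],[-0.65+0.00j, (-0.65-0j), (0.76+0j)],[(0.22-0.56j), 0.22+0.56j, 0.63+0.00j]]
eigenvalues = [(-1.41+2j), (-1.41-2j), (-3.83+0j)]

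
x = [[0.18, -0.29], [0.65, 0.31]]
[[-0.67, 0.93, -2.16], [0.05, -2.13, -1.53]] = x@[[-0.79,-1.34,-4.55],[1.82,-4.05,4.61]]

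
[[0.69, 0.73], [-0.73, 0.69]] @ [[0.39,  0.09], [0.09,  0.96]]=[[0.33, 0.76], [-0.22, 0.6]]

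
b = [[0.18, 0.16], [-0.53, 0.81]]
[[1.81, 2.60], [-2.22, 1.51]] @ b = [[-1.05,2.4],[-1.20,0.87]]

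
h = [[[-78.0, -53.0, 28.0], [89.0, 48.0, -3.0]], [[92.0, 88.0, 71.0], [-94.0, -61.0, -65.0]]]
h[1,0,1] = 88.0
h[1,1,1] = -61.0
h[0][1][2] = -3.0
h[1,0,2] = 71.0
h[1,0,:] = [92.0, 88.0, 71.0]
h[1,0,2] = 71.0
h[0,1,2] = -3.0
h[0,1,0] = 89.0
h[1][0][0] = 92.0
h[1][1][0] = -94.0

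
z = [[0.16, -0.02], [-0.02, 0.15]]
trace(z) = 0.31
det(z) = 0.02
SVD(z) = [[-0.79,0.62], [0.62,0.79]] @ diag([0.17561552812808828, 0.1343844718719117]) @ [[-0.79,0.62], [0.62,0.79]]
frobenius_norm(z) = 0.22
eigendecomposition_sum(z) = [[0.11, -0.09], [-0.09, 0.07]] + [[0.05,0.07], [0.07,0.08]]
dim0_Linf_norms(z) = [0.16, 0.15]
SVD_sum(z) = [[0.11, -0.09], [-0.09, 0.07]] + [[0.05, 0.07], [0.07, 0.08]]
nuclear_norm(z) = 0.31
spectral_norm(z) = 0.18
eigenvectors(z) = [[0.79, 0.62], [-0.62, 0.79]]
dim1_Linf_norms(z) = [0.16, 0.15]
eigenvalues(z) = [0.18, 0.13]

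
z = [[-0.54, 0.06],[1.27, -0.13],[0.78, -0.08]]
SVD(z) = [[-0.34, -0.94],[0.8, -0.31],[0.49, -0.15]] @ diag([1.5936689452316435, 0.004392380249953673]) @ [[0.99, -0.1],[-0.10, -0.99]]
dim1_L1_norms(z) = [0.6, 1.4, 0.86]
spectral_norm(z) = 1.59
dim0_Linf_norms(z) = [1.27, 0.13]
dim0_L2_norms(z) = [1.59, 0.16]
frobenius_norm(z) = 1.59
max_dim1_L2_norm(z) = 1.28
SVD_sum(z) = [[-0.54, 0.06], [1.27, -0.13], [0.78, -0.08]] + [[0.00, 0.0], [0.0, 0.00], [0.0, 0.00]]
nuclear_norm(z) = 1.60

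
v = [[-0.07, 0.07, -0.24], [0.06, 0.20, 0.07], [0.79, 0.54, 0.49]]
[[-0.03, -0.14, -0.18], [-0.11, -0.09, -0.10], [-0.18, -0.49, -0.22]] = v @ [[0.22, -0.73, -0.2], [-0.58, -0.46, -0.65], [-0.09, 0.68, 0.6]]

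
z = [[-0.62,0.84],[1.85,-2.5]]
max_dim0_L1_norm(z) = 3.34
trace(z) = -3.12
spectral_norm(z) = 3.28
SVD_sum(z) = [[-0.62, 0.84], [1.85, -2.50]] + [[0.00, 0.00], [0.0, 0.0]]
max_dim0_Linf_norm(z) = 2.5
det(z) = -0.00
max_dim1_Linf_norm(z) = 2.5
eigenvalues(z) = [0.0, -3.12]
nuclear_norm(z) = 3.28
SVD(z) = [[-0.32, 0.95], [0.95, 0.32]] @ diag([3.2806247138855054, 0.0012192799691684848]) @ [[0.59,  -0.80], [0.80,  0.59]]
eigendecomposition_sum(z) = [[0.0, 0.00],  [0.0, 0.0]] + [[-0.62, 0.84],[1.85, -2.50]]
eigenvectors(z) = [[0.8,-0.32], [0.59,0.95]]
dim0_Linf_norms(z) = [1.85, 2.5]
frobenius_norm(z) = 3.28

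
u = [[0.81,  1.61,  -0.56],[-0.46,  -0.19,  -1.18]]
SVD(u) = [[-1.00,0.01], [0.01,1.0]] @ diag([1.8873163523107637, 1.2806002445339424]) @ [[-0.43, -0.85, 0.29], [-0.35, -0.14, -0.93]]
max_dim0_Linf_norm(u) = 1.61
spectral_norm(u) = 1.89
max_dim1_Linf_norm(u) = 1.61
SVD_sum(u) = [[0.81, 1.61, -0.55], [-0.01, -0.01, 0.01]] + [[-0.0, -0.00, -0.01], [-0.45, -0.18, -1.19]]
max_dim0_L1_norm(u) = 1.8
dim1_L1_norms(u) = [2.98, 1.83]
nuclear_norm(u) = 3.17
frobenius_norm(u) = 2.28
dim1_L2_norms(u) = [1.89, 1.28]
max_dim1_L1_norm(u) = 2.98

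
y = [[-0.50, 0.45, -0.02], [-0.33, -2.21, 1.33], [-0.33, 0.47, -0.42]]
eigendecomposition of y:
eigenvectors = [[0.39-0.45j, 0.39+0.45j, (0.22+0j)], [0.42+0.03j, (0.42-0.03j), -0.94+0.00j], [0.69+0.00j, 0.69-0.00j, (0.25+0j)]]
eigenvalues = [(-0.32+0.23j), (-0.32-0.23j), (-2.49+0j)]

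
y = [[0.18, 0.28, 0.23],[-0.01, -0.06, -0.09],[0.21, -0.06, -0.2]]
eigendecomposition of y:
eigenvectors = [[-0.5, -0.88, -0.40], [0.25, 0.16, 0.71], [0.83, -0.44, -0.58]]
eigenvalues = [-0.34, 0.24, 0.02]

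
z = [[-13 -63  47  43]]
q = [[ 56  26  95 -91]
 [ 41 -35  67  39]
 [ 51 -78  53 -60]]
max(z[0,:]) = 47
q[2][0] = 51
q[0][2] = 95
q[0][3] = -91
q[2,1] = -78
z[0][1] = -63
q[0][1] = 26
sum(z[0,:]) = 14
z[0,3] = 43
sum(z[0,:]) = 14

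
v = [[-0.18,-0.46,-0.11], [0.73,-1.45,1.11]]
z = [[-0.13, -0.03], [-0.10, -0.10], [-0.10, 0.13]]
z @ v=[[0.00, 0.10, -0.02],  [-0.06, 0.19, -0.10],  [0.11, -0.14, 0.16]]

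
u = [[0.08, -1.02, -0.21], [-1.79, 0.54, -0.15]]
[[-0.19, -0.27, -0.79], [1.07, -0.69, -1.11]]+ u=[[-0.11, -1.29, -1.0], [-0.72, -0.15, -1.26]]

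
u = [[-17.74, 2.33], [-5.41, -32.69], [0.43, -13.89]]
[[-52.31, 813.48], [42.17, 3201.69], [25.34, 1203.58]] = u @ [[2.72, -57.47], [-1.74, -88.43]]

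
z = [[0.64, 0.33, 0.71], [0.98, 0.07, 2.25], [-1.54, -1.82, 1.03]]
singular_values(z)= [2.69, 2.56, 0.0]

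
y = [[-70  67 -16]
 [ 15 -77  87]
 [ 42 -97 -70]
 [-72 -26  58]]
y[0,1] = 67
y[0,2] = -16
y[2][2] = -70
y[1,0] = 15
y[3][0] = -72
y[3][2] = 58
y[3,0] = -72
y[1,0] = 15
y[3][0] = -72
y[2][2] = -70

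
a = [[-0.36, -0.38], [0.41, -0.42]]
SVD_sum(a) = [[0.06,-0.08], [0.34,-0.47]] + [[-0.42, -0.30],[0.07, 0.05]]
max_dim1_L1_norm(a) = 0.83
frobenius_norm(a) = 0.79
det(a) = 0.31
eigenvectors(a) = [[(0.05+0.69j),  (0.05-0.69j)], [(0.72+0j),  (0.72-0j)]]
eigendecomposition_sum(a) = [[-0.18+0.21j, (-0.19-0.19j)],[(0.2+0.2j), -0.21+0.18j]] + [[(-0.18-0.21j), (-0.19+0.19j)], [(0.21-0.2j), (-0.21-0.18j)]]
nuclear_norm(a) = 1.11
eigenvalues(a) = [(-0.39+0.39j), (-0.39-0.39j)]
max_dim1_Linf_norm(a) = 0.42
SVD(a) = [[0.16, 0.99],  [0.99, -0.16]] @ diag([0.5886311024418598, 0.521549063116866]) @ [[0.59,-0.81], [-0.81,-0.59]]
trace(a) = -0.78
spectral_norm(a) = 0.59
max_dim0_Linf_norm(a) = 0.42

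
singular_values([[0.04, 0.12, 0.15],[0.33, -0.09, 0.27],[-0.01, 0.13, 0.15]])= [0.46, 0.24, 0.02]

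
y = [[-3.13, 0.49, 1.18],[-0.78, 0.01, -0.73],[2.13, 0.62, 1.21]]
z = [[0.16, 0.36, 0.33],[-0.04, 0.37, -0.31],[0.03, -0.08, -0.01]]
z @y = [[-0.08, 0.29, 0.33], [-0.82, -0.21, -0.69], [-0.05, 0.01, 0.08]]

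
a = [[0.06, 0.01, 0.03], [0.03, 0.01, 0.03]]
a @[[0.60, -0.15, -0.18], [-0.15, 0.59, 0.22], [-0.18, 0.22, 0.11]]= [[0.03, 0.00, -0.01], [0.01, 0.01, 0.00]]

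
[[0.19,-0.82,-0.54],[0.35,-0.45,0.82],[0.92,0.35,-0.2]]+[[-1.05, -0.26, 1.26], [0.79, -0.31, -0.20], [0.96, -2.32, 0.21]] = [[-0.86,  -1.08,  0.72], [1.14,  -0.76,  0.62], [1.88,  -1.97,  0.01]]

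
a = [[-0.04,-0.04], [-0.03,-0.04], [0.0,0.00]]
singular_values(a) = [0.08, 0.01]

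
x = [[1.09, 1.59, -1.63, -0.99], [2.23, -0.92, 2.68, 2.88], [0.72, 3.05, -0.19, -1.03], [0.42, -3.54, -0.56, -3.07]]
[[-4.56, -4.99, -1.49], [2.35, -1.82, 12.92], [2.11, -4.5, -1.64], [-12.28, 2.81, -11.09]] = x@[[-2.41, -2.01, 1.4], [1.80, -1.01, 0.3], [2.22, 0.84, 0.05], [1.19, -0.18, 3.45]]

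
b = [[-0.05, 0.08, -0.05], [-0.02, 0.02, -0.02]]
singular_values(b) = [0.11, 0.01]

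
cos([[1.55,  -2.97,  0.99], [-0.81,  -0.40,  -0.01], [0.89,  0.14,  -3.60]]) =[[-0.58, 0.88, 0.09], [0.25, 0.12, 0.1], [0.1, 0.37, -0.76]]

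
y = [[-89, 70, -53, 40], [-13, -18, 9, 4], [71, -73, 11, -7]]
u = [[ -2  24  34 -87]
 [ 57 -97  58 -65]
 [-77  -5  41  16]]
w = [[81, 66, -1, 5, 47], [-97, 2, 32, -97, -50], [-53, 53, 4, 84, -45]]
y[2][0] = 71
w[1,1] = 2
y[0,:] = [-89, 70, -53, 40]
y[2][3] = -7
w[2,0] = -53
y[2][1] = -73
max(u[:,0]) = 57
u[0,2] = 34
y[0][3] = 40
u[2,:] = [-77, -5, 41, 16]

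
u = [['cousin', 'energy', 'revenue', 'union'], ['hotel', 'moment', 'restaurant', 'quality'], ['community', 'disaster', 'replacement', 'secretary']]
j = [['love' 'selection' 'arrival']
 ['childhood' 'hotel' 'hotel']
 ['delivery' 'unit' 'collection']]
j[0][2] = 'arrival'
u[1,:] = ['hotel', 'moment', 'restaurant', 'quality']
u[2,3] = 'secretary'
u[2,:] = ['community', 'disaster', 'replacement', 'secretary']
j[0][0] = 'love'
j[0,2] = 'arrival'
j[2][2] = 'collection'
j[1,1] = 'hotel'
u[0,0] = 'cousin'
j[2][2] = 'collection'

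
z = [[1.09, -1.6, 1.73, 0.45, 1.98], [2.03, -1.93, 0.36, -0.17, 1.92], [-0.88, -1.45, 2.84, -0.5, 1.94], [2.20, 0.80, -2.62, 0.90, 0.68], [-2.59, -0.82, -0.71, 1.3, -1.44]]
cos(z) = [[7.29, 1.83, -3.32, -2.32, -0.03], [6.04, 1.65, -2.30, -2.22, 1.31], [8.37, 1.1, -2.37, -1.68, 1.26], [-1.06, 0.39, 1.67, -0.11, 0.34], [-1.37, -6.88, 6.68, 2.24, 4.93]]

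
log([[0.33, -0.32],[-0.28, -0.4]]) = [[(-0.81+0.36j), 0.05+1.06j], [0.04+0.93j, -0.70+2.79j]]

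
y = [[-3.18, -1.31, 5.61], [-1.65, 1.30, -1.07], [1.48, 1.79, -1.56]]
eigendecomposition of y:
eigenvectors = [[(0.91+0j),  (0.09+0.46j),  0.09-0.46j], [(0.15+0j),  -0.76+0.00j,  -0.76-0.00j], [(-0.38+0j),  -0.23+0.38j,  (-0.23-0.38j)]]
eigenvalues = [(-5.77+0j), (1.17+1.54j), (1.17-1.54j)]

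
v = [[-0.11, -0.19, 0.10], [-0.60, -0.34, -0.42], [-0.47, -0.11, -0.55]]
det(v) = 0.00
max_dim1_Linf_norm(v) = 0.6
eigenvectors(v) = [[0.12, 0.66, -0.58], [0.77, -0.62, 0.08], [0.63, -0.44, 0.81]]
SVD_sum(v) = [[-0.05, -0.02, -0.05], [-0.57, -0.25, -0.5], [-0.51, -0.23, -0.45]] + [[-0.06,  -0.17,  0.15], [-0.03,  -0.09,  0.08], [0.04,  0.12,  -0.10]] + [[0.0,-0.00,-0.00], [-0.0,0.00,0.00], [0.0,-0.0,-0.00]]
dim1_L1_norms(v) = [0.4, 1.36, 1.13]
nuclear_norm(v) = 1.38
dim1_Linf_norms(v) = [0.19, 0.6, 0.55]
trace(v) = -1.00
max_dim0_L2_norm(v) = 0.77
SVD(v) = [[-0.07, 0.75, 0.66], [-0.74, 0.4, -0.54], [-0.66, -0.53, 0.53]] @ diag([1.0736573812415413, 0.30489151501918804, 0.0009958789381583504]) @ [[0.71, 0.32, 0.62],[-0.25, -0.72, 0.65],[0.66, -0.61, -0.44]]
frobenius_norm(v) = 1.12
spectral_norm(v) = 1.07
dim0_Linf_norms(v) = [0.6, 0.34, 0.55]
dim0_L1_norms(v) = [1.18, 0.64, 1.07]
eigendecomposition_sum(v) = [[-0.10, -0.06, -0.06], [-0.6, -0.36, -0.40], [-0.49, -0.29, -0.32]] + [[0.0, -0.00, 0.0], [-0.0, 0.00, -0.0], [-0.0, 0.00, -0.00]] + [[-0.01, -0.13, 0.16], [0.00, 0.02, -0.02], [0.02, 0.18, -0.23]]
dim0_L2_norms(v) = [0.77, 0.4, 0.7]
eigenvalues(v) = [-0.78, 0.0, -0.22]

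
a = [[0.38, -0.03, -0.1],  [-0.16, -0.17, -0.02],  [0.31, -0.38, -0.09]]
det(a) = -0.008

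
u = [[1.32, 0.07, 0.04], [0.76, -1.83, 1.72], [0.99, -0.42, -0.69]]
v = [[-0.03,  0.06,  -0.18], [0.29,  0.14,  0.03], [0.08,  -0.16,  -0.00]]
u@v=[[-0.02, 0.08, -0.24], [-0.42, -0.49, -0.19], [-0.21, 0.11, -0.19]]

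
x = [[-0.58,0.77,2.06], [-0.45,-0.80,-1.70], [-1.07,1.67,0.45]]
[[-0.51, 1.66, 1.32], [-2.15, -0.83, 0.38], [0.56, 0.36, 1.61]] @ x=[[-1.86, 0.48, -3.28], [1.21, -0.36, -2.85], [-2.21, 2.83, 1.27]]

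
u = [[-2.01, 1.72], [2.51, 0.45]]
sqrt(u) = [[(0.31+1.35j), 0.46-0.64j], [(0.66-0.93j), (0.96+0.44j)]]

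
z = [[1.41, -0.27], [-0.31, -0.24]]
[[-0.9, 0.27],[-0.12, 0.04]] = z @ [[-0.43, 0.13], [1.07, -0.32]]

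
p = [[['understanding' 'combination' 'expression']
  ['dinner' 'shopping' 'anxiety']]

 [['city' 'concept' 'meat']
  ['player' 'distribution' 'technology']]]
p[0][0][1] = 'combination'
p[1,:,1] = ['concept', 'distribution']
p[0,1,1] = 'shopping'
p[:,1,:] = [['dinner', 'shopping', 'anxiety'], ['player', 'distribution', 'technology']]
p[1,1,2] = 'technology'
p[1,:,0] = ['city', 'player']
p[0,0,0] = 'understanding'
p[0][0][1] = 'combination'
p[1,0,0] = 'city'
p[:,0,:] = [['understanding', 'combination', 'expression'], ['city', 'concept', 'meat']]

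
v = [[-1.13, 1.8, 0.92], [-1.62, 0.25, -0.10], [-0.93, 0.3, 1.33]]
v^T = [[-1.13, -1.62, -0.93], [1.8, 0.25, 0.30], [0.92, -0.10, 1.33]]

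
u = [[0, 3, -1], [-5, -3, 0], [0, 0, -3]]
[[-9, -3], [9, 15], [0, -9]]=u@[[0, -3], [-3, 0], [0, 3]]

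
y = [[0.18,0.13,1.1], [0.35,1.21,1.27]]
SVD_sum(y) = [[0.19, 0.55, 0.81], [0.34, 0.97, 1.43]] + [[-0.01, -0.42, 0.29], [0.01, 0.24, -0.16]]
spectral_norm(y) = 2.03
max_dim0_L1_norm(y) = 2.37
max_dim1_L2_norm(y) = 1.79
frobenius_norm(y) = 2.11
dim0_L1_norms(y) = [0.53, 1.34, 2.37]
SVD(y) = [[-0.49,  -0.87], [-0.87,  0.49]] @ diag([2.0286290090547734, 0.5860583107690294]) @ [[-0.19, -0.55, -0.81], [0.03, 0.82, -0.57]]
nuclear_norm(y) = 2.61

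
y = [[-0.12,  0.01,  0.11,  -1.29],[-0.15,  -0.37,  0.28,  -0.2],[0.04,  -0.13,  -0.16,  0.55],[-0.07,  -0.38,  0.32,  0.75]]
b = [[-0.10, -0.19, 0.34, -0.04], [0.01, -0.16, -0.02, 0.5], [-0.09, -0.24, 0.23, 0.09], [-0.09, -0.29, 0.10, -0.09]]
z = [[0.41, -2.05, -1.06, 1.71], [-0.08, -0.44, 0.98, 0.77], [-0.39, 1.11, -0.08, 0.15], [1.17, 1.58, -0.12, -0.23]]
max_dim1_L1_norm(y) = 1.53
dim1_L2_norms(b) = [0.4, 0.53, 0.36, 0.33]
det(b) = 0.00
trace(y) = 0.10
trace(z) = -0.34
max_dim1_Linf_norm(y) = 1.29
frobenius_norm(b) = 0.82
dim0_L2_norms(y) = [0.21, 0.55, 0.47, 1.6]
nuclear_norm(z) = 6.91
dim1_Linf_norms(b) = [0.34, 0.5, 0.24, 0.29]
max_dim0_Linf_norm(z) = 2.05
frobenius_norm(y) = 1.77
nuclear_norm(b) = 1.32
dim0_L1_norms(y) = [0.38, 0.89, 0.87, 2.79]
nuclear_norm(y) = 2.49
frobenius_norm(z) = 3.94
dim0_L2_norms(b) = [0.16, 0.45, 0.42, 0.52]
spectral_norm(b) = 0.61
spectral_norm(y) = 1.62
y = z @ b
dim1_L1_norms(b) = [0.67, 0.69, 0.65, 0.57]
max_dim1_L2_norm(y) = 1.3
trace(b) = -0.12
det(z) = 5.24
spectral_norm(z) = 3.30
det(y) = 0.00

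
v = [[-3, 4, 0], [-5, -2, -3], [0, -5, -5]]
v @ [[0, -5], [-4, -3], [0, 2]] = [[-16, 3], [8, 25], [20, 5]]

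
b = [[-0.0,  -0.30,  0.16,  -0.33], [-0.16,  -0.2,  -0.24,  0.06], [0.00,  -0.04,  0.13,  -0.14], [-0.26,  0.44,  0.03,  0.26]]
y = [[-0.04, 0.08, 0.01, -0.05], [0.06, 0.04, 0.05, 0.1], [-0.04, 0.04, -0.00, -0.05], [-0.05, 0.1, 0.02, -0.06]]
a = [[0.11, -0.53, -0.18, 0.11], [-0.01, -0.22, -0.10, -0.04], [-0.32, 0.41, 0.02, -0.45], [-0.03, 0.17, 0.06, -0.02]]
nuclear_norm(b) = 1.34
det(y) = 0.00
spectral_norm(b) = 0.72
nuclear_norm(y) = 0.32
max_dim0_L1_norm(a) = 1.33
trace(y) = -0.06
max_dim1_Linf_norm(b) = 0.44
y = b @ a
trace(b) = 0.19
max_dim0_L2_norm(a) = 0.73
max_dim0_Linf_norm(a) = 0.53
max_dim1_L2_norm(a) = 0.69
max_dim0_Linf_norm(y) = 0.1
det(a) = 0.00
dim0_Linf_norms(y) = [0.06, 0.1, 0.05, 0.1]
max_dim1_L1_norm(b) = 0.99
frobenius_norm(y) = 0.22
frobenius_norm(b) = 0.85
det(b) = -0.00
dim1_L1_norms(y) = [0.18, 0.25, 0.13, 0.23]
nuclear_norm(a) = 1.25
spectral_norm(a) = 0.88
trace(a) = -0.11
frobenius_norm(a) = 0.95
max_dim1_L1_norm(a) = 1.2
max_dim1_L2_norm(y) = 0.13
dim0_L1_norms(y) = [0.19, 0.26, 0.08, 0.26]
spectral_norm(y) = 0.19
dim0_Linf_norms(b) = [0.26, 0.44, 0.24, 0.33]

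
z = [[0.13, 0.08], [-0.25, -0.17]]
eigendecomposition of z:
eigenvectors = [[0.62, -0.37], [-0.78, 0.93]]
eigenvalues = [0.03, -0.07]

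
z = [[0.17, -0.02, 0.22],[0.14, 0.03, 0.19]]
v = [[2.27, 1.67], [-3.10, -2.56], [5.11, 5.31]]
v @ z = [[0.62, 0.0, 0.82], [-0.89, -0.01, -1.17], [1.61, 0.06, 2.13]]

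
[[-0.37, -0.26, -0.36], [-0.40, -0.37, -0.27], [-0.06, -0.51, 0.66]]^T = [[-0.37, -0.40, -0.06], [-0.26, -0.37, -0.51], [-0.36, -0.27, 0.66]]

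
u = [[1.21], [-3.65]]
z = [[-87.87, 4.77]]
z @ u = [[-123.73]]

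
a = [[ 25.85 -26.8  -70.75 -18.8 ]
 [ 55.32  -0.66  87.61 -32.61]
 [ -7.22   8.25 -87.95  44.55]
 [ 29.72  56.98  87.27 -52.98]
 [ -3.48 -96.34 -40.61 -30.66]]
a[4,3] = -30.66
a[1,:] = [55.32, -0.66, 87.61, -32.61]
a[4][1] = -96.34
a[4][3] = -30.66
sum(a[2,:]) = -42.370000000000005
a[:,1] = [-26.8, -0.66, 8.25, 56.98, -96.34]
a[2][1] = 8.25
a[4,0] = -3.48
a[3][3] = -52.98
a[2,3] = 44.55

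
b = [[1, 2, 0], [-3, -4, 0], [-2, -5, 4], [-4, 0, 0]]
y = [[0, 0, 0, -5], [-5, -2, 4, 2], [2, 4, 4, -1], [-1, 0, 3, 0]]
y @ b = [[20, 0, 0], [-15, -22, 16], [-14, -32, 16], [-7, -17, 12]]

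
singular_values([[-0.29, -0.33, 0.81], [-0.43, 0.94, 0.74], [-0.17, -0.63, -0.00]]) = [1.38, 0.98, 0.19]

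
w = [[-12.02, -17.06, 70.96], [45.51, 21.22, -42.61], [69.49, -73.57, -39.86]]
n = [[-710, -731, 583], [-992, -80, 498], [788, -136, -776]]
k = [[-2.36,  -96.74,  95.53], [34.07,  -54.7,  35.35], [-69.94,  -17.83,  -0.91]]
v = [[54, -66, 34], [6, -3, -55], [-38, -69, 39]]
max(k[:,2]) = 95.53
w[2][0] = 69.49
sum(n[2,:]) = -124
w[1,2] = -42.61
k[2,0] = -69.94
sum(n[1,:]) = -574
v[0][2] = 34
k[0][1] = -96.74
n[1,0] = -992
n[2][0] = 788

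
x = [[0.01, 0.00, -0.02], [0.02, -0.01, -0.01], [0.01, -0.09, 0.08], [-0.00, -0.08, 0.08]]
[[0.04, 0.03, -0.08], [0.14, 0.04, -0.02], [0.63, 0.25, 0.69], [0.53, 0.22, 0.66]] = x @ [[2.89, -2.32, -3.17], [-7.35, -5.44, -6.05], [-0.78, -2.71, 2.19]]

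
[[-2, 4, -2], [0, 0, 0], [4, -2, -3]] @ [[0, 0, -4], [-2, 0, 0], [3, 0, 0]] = [[-14, 0, 8], [0, 0, 0], [-5, 0, -16]]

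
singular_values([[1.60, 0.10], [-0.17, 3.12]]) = [3.12, 1.6]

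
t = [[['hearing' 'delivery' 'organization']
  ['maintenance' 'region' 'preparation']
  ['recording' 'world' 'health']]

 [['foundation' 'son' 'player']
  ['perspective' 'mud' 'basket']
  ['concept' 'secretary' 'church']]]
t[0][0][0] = 'hearing'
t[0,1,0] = 'maintenance'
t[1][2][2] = 'church'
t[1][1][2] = 'basket'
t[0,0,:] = ['hearing', 'delivery', 'organization']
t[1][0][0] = 'foundation'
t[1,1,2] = 'basket'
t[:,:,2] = [['organization', 'preparation', 'health'], ['player', 'basket', 'church']]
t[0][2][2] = 'health'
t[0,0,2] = 'organization'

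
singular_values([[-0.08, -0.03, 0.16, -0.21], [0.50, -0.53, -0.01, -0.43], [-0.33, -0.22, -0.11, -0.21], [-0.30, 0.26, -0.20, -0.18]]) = [0.89, 0.56, 0.26, 0.23]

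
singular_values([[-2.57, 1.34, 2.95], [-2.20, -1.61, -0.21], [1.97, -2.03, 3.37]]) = [4.55, 4.12, 2.51]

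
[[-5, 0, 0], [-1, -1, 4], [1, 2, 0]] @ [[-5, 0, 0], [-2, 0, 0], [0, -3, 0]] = [[25, 0, 0], [7, -12, 0], [-9, 0, 0]]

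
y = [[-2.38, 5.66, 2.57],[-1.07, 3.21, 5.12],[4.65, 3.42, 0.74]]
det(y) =127.490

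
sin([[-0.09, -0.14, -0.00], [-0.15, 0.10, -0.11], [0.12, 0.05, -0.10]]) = [[-0.09, -0.14, 0.0], [-0.15, 0.10, -0.11], [0.12, 0.05, -0.10]]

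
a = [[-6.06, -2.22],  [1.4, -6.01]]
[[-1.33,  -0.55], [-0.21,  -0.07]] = a @ [[0.19,  0.08], [0.08,  0.03]]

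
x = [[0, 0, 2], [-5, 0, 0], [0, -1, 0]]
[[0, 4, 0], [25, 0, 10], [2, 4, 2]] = x @ [[-5, 0, -2], [-2, -4, -2], [0, 2, 0]]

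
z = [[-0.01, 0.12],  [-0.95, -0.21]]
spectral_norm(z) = 0.97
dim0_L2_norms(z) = [0.95, 0.24]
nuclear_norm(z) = 1.09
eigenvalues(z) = [(-0.11+0.32j), (-0.11-0.32j)]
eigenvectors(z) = [[(-0.1-0.32j), -0.10+0.32j], [0.94+0.00j, 0.94-0.00j]]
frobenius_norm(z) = 0.98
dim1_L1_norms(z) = [0.13, 1.16]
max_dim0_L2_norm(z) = 0.95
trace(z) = -0.22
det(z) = 0.12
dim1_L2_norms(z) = [0.12, 0.97]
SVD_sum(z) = [[0.02, 0.00], [-0.95, -0.21]] + [[-0.03, 0.12], [-0.0, 0.0]]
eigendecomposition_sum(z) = [[(-0.01+0.18j), (0.06+0.02j)], [(-0.47-0.16j), (-0.1+0.14j)]] + [[-0.01-0.18j,(0.06-0.02j)], [(-0.47+0.16j),(-0.1-0.14j)]]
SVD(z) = [[0.02,-1.0], [-1.0,-0.02]] @ diag([0.9730695611782177, 0.11931315563855802]) @ [[0.98, 0.22],[0.22, -0.98]]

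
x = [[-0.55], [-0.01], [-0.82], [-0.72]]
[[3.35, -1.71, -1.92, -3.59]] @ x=[[2.33]]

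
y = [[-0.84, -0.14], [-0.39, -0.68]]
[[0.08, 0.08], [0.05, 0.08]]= y@[[-0.09, -0.09], [-0.02, -0.06]]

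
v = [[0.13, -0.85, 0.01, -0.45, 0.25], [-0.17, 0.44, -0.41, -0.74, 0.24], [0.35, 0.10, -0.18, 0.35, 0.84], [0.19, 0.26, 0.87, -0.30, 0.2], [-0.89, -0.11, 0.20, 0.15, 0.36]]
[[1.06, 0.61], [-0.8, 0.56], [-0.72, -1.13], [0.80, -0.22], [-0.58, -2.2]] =v @ [[0.69,1.51], [-1.05,-0.22], [1.05,-0.64], [-0.48,-1.37], [-0.60,-1.52]]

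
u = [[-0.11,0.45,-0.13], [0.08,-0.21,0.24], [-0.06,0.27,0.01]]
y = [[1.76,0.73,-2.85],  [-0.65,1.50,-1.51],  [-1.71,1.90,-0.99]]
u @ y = [[-0.26, 0.35, -0.24], [-0.13, 0.20, -0.15], [-0.3, 0.38, -0.25]]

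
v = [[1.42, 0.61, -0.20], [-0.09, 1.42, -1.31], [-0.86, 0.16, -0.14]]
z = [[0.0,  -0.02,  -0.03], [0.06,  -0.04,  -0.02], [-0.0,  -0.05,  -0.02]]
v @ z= [[0.04, -0.04, -0.05],[0.09, 0.01, 0.0],[0.01, 0.02, 0.03]]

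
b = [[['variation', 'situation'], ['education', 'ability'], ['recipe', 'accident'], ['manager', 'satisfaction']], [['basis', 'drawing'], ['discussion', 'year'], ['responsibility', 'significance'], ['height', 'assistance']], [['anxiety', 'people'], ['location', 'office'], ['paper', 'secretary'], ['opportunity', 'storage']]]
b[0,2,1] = 'accident'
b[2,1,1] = 'office'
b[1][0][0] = 'basis'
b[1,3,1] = 'assistance'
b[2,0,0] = 'anxiety'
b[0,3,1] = 'satisfaction'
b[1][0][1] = 'drawing'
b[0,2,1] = 'accident'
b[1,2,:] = ['responsibility', 'significance']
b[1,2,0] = 'responsibility'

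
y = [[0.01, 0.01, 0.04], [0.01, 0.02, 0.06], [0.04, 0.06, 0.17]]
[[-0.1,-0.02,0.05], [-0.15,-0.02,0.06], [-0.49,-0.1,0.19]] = y @ [[-3.34,-2.5,1.22], [-5.04,-0.64,-0.81], [-0.3,0.24,1.1]]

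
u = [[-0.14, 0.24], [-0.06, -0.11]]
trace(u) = -0.25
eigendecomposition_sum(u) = [[-0.07+0.05j, 0.12+0.13j], [-0.03-0.03j, (-0.05+0.07j)]] + [[-0.07-0.05j, (0.12-0.13j)], [-0.03+0.03j, -0.05-0.07j]]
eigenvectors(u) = [[(0.89+0j), 0.89-0.00j], [0.06+0.44j, (0.06-0.44j)]]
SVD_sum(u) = [[-0.12, 0.25], [0.03, -0.07]] + [[-0.02, -0.01], [-0.09, -0.04]]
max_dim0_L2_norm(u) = 0.26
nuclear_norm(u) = 0.39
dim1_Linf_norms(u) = [0.24, 0.11]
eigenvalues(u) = [(-0.12+0.12j), (-0.12-0.12j)]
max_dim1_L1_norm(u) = 0.38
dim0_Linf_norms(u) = [0.14, 0.24]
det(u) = 0.03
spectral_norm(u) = 0.29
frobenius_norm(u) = 0.30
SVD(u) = [[-0.97,0.26], [0.26,0.97]] @ diag([0.2864976798521397, 0.10401480394319304]) @ [[0.42, -0.91], [-0.91, -0.42]]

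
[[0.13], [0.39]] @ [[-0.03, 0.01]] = [[-0.0, 0.00],[-0.01, 0.0]]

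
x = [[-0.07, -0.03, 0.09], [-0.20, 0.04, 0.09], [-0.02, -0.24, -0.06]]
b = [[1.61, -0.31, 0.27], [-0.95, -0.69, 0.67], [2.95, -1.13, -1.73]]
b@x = [[-0.06,  -0.13,  0.10],[0.19,  -0.16,  -0.19],[0.05,  0.28,  0.27]]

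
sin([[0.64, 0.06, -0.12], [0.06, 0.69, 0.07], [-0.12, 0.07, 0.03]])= [[0.59, 0.05, -0.11], [0.05, 0.63, 0.07], [-0.11, 0.07, 0.03]]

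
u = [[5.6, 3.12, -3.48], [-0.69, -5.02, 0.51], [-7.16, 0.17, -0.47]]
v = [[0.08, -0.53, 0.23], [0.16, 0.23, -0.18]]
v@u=[[-0.83, 2.95, -0.66],[2.03, -0.69, -0.35]]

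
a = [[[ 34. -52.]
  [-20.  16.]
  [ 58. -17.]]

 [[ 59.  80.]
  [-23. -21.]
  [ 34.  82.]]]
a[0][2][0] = 58.0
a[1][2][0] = 34.0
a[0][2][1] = -17.0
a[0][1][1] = 16.0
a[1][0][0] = 59.0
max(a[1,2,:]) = 82.0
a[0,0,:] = [34.0, -52.0]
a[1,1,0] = -23.0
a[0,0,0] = 34.0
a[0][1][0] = -20.0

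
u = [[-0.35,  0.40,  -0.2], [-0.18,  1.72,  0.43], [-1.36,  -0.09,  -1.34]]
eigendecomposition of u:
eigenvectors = [[0.19, 0.67, -0.21], [-0.12, 0.25, -0.97], [0.97, -0.70, 0.13]]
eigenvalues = [-1.6, 0.0, 1.63]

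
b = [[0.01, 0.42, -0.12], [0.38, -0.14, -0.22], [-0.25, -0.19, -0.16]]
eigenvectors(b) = [[-0.67, -0.68, 0.54], [-0.59, 0.73, -0.14], [0.45, -0.10, 0.83]]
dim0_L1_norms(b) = [0.64, 0.75, 0.5]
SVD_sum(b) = [[-0.12, 0.34, 0.06], [0.09, -0.27, -0.05], [0.04, -0.11, -0.02]] + [[0.17,0.07,-0.05], [0.31,0.13,-0.10], [-0.22,-0.09,0.07]] + [[-0.04,0.01,-0.13], [-0.03,0.0,-0.08], [-0.07,0.01,-0.21]]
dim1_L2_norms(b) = [0.44, 0.46, 0.35]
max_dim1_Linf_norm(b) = 0.42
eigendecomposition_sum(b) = [[0.22,0.19,-0.11], [0.19,0.17,-0.10], [-0.15,-0.13,0.07]] + [[-0.16, 0.30, 0.16], [0.17, -0.32, -0.17], [-0.02, 0.04, 0.02]] + [[-0.05, -0.07, -0.17], [0.01, 0.02, 0.04], [-0.08, -0.11, -0.26]]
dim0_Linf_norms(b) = [0.38, 0.42, 0.22]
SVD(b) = [[0.76, 0.41, 0.5], [-0.60, 0.74, 0.30], [-0.25, -0.53, 0.81]] @ diag([0.4843241326209383, 0.46920086261901234, 0.26977895595941215]) @ [[-0.32, 0.93, 0.17], [0.89, 0.36, -0.27], [-0.32, 0.06, -0.95]]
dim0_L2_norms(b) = [0.45, 0.48, 0.3]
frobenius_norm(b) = 0.73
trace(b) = -0.29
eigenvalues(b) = [0.46, -0.46, -0.29]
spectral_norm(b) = 0.48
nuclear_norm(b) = 1.22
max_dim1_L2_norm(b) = 0.46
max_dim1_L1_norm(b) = 0.74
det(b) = 0.06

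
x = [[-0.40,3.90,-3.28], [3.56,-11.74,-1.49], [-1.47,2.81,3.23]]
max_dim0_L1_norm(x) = 18.45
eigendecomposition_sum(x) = [[-1.23,  4.31,  0.15], [3.3,  -11.61,  -0.41], [-0.69,  2.44,  0.09]] + [[-0.01, -0.01, -0.02], [-0.0, -0.0, -0.0], [-0.0, -0.00, -0.00]] + [[0.84,  -0.40,  -3.41], [0.27,  -0.13,  -1.08], [-0.77,  0.37,  3.15]]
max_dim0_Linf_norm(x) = 11.74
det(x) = 0.98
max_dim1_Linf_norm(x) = 11.74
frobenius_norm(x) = 14.12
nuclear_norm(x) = 18.07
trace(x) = -8.91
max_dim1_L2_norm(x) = 12.36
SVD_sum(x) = [[-1.00,3.33,0.36], [3.53,-11.77,-1.26], [-0.98,3.27,0.35]] + [[0.61,  0.57,  -3.63], [0.04,  0.04,  -0.23], [-0.48,  -0.45,  2.88]] + [[-0.01, -0.0, -0.0], [-0.01, -0.0, -0.0], [-0.01, -0.00, -0.00]]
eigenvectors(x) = [[0.34, -0.94, -0.72], [-0.92, -0.26, -0.23], [0.19, -0.20, 0.66]]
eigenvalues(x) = [-12.75, -0.02, 3.86]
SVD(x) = [[-0.26, -0.78, 0.56], [0.93, -0.05, 0.37], [-0.26, 0.62, 0.74]] @ diag([13.290317375335759, 4.765167643952371, 0.015536662374347577]) @ [[0.29, -0.95, -0.10], [-0.16, -0.15, 0.97], [-0.94, -0.26, -0.2]]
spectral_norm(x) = 13.29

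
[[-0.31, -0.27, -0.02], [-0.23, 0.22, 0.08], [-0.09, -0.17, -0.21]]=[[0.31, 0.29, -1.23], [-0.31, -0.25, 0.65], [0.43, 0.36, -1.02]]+[[-0.62, -0.56, 1.21], [0.08, 0.47, -0.57], [-0.52, -0.53, 0.81]]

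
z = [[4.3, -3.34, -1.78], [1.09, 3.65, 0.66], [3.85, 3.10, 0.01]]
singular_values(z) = [6.03, 5.99, 0.05]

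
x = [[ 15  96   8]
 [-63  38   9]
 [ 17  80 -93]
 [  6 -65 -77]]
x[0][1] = 96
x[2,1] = 80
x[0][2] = 8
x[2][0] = 17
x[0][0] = 15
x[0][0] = 15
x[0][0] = 15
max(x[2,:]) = 80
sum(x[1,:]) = -16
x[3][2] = -77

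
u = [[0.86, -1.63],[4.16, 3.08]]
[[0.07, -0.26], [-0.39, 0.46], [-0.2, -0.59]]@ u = [[-1.02, -0.91], [1.58, 2.05], [-2.63, -1.49]]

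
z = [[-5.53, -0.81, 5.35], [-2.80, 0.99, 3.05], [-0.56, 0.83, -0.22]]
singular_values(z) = [8.74, 1.51, 0.58]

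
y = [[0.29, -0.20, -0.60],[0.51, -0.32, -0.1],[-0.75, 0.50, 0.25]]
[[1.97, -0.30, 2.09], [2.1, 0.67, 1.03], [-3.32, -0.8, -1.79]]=y @ [[2.06, 2.93, 1.82], [-2.88, 2.22, 0.55], [-1.32, 1.17, -2.79]]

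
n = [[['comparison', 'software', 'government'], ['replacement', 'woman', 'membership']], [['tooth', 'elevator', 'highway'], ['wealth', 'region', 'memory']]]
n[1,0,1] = 'elevator'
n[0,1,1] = 'woman'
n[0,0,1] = 'software'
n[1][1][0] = 'wealth'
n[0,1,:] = ['replacement', 'woman', 'membership']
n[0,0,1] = 'software'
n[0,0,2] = 'government'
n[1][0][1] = 'elevator'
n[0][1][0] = 'replacement'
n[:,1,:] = [['replacement', 'woman', 'membership'], ['wealth', 'region', 'memory']]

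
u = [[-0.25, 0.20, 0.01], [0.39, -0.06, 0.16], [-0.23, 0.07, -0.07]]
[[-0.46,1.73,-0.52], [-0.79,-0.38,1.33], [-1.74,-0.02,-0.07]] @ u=[[0.91, -0.23, 0.31], [-0.26, -0.04, -0.16], [0.44, -0.35, -0.02]]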